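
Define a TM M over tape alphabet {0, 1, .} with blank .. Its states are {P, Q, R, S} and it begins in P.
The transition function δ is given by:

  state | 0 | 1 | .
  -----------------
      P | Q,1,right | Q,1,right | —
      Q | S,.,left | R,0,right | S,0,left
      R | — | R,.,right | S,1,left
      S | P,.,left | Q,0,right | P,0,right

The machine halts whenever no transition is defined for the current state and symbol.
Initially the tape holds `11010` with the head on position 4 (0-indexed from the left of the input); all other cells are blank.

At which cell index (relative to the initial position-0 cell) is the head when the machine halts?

-1

P | .1101[0].   read 0 → write 1, move right, go to Q
Q | .11011[.]   read . → write 0, move left, go to S
S | .1101[1]0   read 1 → write 0, move right, go to Q
Q | .11010[0]   read 0 → write ., move left, go to S
S | .1101[0].   read 0 → write ., move left, go to P
P | .110[1]..   read 1 → write 1, move right, go to Q
Q | .1101[.].   read . → write 0, move left, go to S
S | .110[1]0.   read 1 → write 0, move right, go to Q
Q | .1100[0].   read 0 → write ., move left, go to S
S | .110[0]..   read 0 → write ., move left, go to P
P | .11[0]...   read 0 → write 1, move right, go to Q
Q | .111[.]..   read . → write 0, move left, go to S
S | .11[1]0..   read 1 → write 0, move right, go to Q
Q | .110[0]..   read 0 → write ., move left, go to S
S | .11[0]...   read 0 → write ., move left, go to P
P | .1[1]....   read 1 → write 1, move right, go to Q
Q | .11[.]...   read . → write 0, move left, go to S
S | .1[1]0...   read 1 → write 0, move right, go to Q
Q | .10[0]...   read 0 → write ., move left, go to S
S | .1[0]....   read 0 → write ., move left, go to P
P | .[1].....   read 1 → write 1, move right, go to Q
Q | .1[.]....   read . → write 0, move left, go to S
S | .[1]0....   read 1 → write 0, move right, go to Q
Q | .0[0]....   read 0 → write ., move left, go to S
S | .[0].....   read 0 → write ., move left, go to P
P | [.]......
At halt the head is at cell -1.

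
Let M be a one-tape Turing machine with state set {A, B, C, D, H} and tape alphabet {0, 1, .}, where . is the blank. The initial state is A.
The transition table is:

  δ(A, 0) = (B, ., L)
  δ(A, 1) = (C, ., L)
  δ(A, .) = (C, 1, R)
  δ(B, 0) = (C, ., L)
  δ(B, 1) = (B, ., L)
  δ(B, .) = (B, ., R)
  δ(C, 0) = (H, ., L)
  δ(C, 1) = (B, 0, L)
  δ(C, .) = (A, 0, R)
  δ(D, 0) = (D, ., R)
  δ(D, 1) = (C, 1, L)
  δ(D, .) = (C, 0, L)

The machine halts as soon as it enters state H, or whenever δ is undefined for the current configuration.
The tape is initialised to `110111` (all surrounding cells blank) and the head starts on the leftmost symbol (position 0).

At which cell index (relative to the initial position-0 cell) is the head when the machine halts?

state=A head=0 tape=...[1]10111   (A,1)→(C,.,L)
state=C head=-1 tape=..[.].10111   (C,.)→(A,0,R)
state=A head=0 tape=..0[.]10111   (A,.)→(C,1,R)
state=C head=1 tape=..01[1]0111   (C,1)→(B,0,L)
state=B head=0 tape=..0[1]00111   (B,1)→(B,.,L)
state=B head=-1 tape=..[0].00111   (B,0)→(C,.,L)
state=C head=-2 tape=.[.]..00111   (C,.)→(A,0,R)
state=A head=-1 tape=.0[.].00111   (A,.)→(C,1,R)
state=C head=0 tape=.01[.]00111   (C,.)→(A,0,R)
state=A head=1 tape=.010[0]0111   (A,0)→(B,.,L)
state=B head=0 tape=.01[0].0111   (B,0)→(C,.,L)
state=C head=-1 tape=.0[1]..0111   (C,1)→(B,0,L)
state=B head=-2 tape=.[0]0..0111   (B,0)→(C,.,L)
state=C head=-3 tape=[.].0..0111   (C,.)→(A,0,R)
state=A head=-2 tape=0[.]0..0111   (A,.)→(C,1,R)
state=C head=-1 tape=01[0]..0111   (C,0)→(H,.,L)
state=H head=-2 tape=0[1]...0111
At halt the head is at cell -2.

-2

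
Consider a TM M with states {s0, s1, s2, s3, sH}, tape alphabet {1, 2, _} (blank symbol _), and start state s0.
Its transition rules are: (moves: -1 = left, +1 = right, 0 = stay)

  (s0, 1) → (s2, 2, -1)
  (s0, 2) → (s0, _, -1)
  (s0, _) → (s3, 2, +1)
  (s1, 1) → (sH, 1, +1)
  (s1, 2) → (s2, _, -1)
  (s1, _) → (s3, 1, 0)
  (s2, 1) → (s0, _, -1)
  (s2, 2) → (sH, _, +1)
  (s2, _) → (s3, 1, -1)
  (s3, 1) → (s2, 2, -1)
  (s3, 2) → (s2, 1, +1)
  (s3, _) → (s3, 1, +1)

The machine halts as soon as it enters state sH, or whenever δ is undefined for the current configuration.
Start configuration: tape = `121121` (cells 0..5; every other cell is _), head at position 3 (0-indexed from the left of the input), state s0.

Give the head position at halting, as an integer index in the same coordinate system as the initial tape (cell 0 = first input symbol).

state=s0 head=3 tape=___121[1]21   (s0,1)→(s2,2,-1)
state=s2 head=2 tape=___12[1]221   (s2,1)→(s0,_,-1)
state=s0 head=1 tape=___1[2]_221   (s0,2)→(s0,_,-1)
state=s0 head=0 tape=___[1]__221   (s0,1)→(s2,2,-1)
state=s2 head=-1 tape=__[_]2__221   (s2,_)→(s3,1,-1)
state=s3 head=-2 tape=_[_]12__221   (s3,_)→(s3,1,+1)
state=s3 head=-1 tape=_1[1]2__221   (s3,1)→(s2,2,-1)
state=s2 head=-2 tape=_[1]22__221   (s2,1)→(s0,_,-1)
state=s0 head=-3 tape=[_]_22__221   (s0,_)→(s3,2,+1)
state=s3 head=-2 tape=2[_]22__221   (s3,_)→(s3,1,+1)
state=s3 head=-1 tape=21[2]2__221   (s3,2)→(s2,1,+1)
state=s2 head=0 tape=211[2]__221   (s2,2)→(sH,_,+1)
state=sH head=1 tape=211_[_]_221
At halt the head is at cell 1.

1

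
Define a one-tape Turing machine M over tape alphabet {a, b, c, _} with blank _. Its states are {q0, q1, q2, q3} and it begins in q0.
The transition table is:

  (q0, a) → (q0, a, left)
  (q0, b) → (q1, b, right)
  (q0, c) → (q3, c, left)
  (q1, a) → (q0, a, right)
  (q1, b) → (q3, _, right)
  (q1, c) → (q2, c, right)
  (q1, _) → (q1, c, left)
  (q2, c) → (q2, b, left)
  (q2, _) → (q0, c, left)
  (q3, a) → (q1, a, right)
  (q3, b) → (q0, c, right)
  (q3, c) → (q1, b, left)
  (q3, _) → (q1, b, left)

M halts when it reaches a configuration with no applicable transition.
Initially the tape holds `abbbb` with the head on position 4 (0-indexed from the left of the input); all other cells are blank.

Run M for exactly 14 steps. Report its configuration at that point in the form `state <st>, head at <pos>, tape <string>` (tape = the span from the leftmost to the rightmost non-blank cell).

q0 | abbb[b]_   read b → write b, move right, go to q1
q1 | abbbb[_]   read _ → write c, move left, go to q1
q1 | abbb[b]c   read b → write _, move right, go to q3
q3 | abbb_[c]   read c → write b, move left, go to q1
q1 | abbb[_]b   read _ → write c, move left, go to q1
q1 | abb[b]cb   read b → write _, move right, go to q3
q3 | abb_[c]b   read c → write b, move left, go to q1
q1 | abb[_]bb   read _ → write c, move left, go to q1
q1 | ab[b]cbb   read b → write _, move right, go to q3
q3 | ab_[c]bb   read c → write b, move left, go to q1
q1 | ab[_]bbb   read _ → write c, move left, go to q1
q1 | a[b]cbbb   read b → write _, move right, go to q3
q3 | a_[c]bbb   read c → write b, move left, go to q1
q1 | a[_]bbbb   read _ → write c, move left, go to q1
q1 | [a]cbbbb
After 14 steps: state q1, head at 0, tape acbbbb.

state q1, head at 0, tape acbbbb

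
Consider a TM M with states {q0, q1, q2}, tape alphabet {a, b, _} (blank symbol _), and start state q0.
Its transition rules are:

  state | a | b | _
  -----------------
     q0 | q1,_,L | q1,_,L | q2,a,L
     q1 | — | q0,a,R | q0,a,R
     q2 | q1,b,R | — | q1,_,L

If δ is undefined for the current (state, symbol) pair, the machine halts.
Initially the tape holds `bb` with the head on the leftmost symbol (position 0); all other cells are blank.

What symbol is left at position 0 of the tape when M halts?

state=q0 head=0 tape=_[b]b   (q0,b)→(q1,_,L)
state=q1 head=-1 tape=[_]_b   (q1,_)→(q0,a,R)
state=q0 head=0 tape=a[_]b   (q0,_)→(q2,a,L)
state=q2 head=-1 tape=[a]ab   (q2,a)→(q1,b,R)
state=q1 head=0 tape=b[a]b
Cell 0 holds a when M halts.

a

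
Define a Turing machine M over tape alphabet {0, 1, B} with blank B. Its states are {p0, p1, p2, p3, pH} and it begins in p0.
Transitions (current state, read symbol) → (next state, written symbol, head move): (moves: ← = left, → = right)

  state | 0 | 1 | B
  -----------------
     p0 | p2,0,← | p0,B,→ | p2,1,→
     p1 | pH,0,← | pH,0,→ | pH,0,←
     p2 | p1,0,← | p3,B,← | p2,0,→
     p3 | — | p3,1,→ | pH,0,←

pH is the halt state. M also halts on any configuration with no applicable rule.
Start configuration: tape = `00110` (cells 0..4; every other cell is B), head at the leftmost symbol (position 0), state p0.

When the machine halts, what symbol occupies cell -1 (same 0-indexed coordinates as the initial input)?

0

state=p0 head=0 tape=BB[0]0110   (p0,0)→(p2,0,←)
state=p2 head=-1 tape=B[B]00110   (p2,B)→(p2,0,→)
state=p2 head=0 tape=B0[0]0110   (p2,0)→(p1,0,←)
state=p1 head=-1 tape=B[0]00110   (p1,0)→(pH,0,←)
state=pH head=-2 tape=[B]000110
Cell -1 holds 0 when M halts.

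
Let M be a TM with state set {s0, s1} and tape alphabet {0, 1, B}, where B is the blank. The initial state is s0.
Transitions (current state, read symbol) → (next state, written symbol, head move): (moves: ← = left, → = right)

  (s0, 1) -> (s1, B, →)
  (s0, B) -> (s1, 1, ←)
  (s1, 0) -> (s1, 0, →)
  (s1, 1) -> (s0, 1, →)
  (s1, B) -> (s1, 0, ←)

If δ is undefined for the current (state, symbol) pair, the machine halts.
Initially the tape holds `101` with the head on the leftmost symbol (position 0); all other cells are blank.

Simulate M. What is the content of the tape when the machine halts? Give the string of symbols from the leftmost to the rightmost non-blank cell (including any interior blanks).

state=s0 head=0 tape=[1]01BB   (s0,1)→(s1,B,→)
state=s1 head=1 tape=B[0]1BB   (s1,0)→(s1,0,→)
state=s1 head=2 tape=B0[1]BB   (s1,1)→(s0,1,→)
state=s0 head=3 tape=B01[B]B   (s0,B)→(s1,1,←)
state=s1 head=2 tape=B0[1]1B   (s1,1)→(s0,1,→)
state=s0 head=3 tape=B01[1]B   (s0,1)→(s1,B,→)
state=s1 head=4 tape=B01B[B]   (s1,B)→(s1,0,←)
state=s1 head=3 tape=B01[B]0   (s1,B)→(s1,0,←)
state=s1 head=2 tape=B0[1]00   (s1,1)→(s0,1,→)
state=s0 head=3 tape=B01[0]0
The non-blank tape span at halt is 0100.

0100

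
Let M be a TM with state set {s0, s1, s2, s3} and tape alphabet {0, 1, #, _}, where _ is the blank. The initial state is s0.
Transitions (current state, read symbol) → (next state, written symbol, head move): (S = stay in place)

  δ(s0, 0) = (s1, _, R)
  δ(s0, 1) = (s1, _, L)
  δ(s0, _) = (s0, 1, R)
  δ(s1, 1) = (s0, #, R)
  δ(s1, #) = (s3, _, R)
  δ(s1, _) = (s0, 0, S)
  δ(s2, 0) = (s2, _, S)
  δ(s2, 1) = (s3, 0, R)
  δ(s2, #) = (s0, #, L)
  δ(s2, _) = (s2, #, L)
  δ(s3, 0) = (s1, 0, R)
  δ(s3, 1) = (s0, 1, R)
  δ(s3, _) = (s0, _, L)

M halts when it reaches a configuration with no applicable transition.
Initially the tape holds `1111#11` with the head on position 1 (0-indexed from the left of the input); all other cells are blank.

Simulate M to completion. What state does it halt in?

s0 | 1[1]11#11   read 1 → write _, move L, go to s1
s1 | [1]_11#11   read 1 → write #, move R, go to s0
s0 | #[_]11#11   read _ → write 1, move R, go to s0
s0 | #1[1]1#11   read 1 → write _, move L, go to s1
s1 | #[1]_1#11   read 1 → write #, move R, go to s0
s0 | ##[_]1#11   read _ → write 1, move R, go to s0
s0 | ##1[1]#11   read 1 → write _, move L, go to s1
s1 | ##[1]_#11   read 1 → write #, move R, go to s0
s0 | ###[_]#11   read _ → write 1, move R, go to s0
s0 | ###1[#]11
No transition is defined for (s0, #); M halts in state s0.

s0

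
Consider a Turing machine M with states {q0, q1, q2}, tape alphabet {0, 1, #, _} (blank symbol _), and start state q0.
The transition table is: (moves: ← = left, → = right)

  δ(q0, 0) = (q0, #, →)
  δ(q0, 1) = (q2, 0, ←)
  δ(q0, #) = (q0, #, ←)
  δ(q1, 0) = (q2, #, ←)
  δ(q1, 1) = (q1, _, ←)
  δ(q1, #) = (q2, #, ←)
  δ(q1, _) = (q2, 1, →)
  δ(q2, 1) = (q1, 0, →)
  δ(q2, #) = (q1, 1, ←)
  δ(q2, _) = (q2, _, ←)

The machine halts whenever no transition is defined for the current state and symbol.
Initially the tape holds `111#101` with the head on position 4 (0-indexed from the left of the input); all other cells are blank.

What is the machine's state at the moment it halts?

q0 | _111#[1]01   read 1 → write 0, move ←, go to q2
q2 | _111[#]001   read # → write 1, move ←, go to q1
q1 | _11[1]1001   read 1 → write _, move ←, go to q1
q1 | _1[1]_1001   read 1 → write _, move ←, go to q1
q1 | _[1]__1001   read 1 → write _, move ←, go to q1
q1 | [_]___1001   read _ → write 1, move →, go to q2
q2 | 1[_]__1001   read _ → write _, move ←, go to q2
q2 | [1]___1001   read 1 → write 0, move →, go to q1
q1 | 0[_]__1001   read _ → write 1, move →, go to q2
q2 | 01[_]_1001   read _ → write _, move ←, go to q2
q2 | 0[1]__1001   read 1 → write 0, move →, go to q1
q1 | 00[_]_1001   read _ → write 1, move →, go to q2
q2 | 001[_]1001   read _ → write _, move ←, go to q2
q2 | 00[1]_1001   read 1 → write 0, move →, go to q1
q1 | 000[_]1001   read _ → write 1, move →, go to q2
q2 | 0001[1]001   read 1 → write 0, move →, go to q1
q1 | 00010[0]01   read 0 → write #, move ←, go to q2
q2 | 0001[0]#01
No transition is defined for (q2, 0); M halts in state q2.

q2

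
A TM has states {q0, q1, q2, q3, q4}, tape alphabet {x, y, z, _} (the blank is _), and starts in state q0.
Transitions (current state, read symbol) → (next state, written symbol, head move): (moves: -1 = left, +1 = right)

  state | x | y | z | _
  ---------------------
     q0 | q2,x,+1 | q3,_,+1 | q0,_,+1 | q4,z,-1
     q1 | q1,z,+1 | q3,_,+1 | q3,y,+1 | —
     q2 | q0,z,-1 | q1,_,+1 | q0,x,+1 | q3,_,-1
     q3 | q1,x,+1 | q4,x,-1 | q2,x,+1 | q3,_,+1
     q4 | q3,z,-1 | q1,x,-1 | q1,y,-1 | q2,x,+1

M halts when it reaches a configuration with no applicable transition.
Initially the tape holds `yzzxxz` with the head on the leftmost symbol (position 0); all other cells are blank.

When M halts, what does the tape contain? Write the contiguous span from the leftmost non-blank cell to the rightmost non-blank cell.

xxxxxyx

state=q0 head=0 tape=[y]zzxxz___   (q0,y)→(q3,_,+1)
state=q3 head=1 tape=_[z]zxxz___   (q3,z)→(q2,x,+1)
state=q2 head=2 tape=_x[z]xxz___   (q2,z)→(q0,x,+1)
state=q0 head=3 tape=_xx[x]xz___   (q0,x)→(q2,x,+1)
state=q2 head=4 tape=_xxx[x]z___   (q2,x)→(q0,z,-1)
state=q0 head=3 tape=_xx[x]zz___   (q0,x)→(q2,x,+1)
state=q2 head=4 tape=_xxx[z]z___   (q2,z)→(q0,x,+1)
state=q0 head=5 tape=_xxxx[z]___   (q0,z)→(q0,_,+1)
state=q0 head=6 tape=_xxxx_[_]__   (q0,_)→(q4,z,-1)
state=q4 head=5 tape=_xxxx[_]z__   (q4,_)→(q2,x,+1)
state=q2 head=6 tape=_xxxxx[z]__   (q2,z)→(q0,x,+1)
state=q0 head=7 tape=_xxxxxx[_]_   (q0,_)→(q4,z,-1)
state=q4 head=6 tape=_xxxxx[x]z_   (q4,x)→(q3,z,-1)
state=q3 head=5 tape=_xxxx[x]zz_   (q3,x)→(q1,x,+1)
state=q1 head=6 tape=_xxxxx[z]z_   (q1,z)→(q3,y,+1)
state=q3 head=7 tape=_xxxxxy[z]_   (q3,z)→(q2,x,+1)
state=q2 head=8 tape=_xxxxxyx[_]   (q2,_)→(q3,_,-1)
state=q3 head=7 tape=_xxxxxy[x]_   (q3,x)→(q1,x,+1)
state=q1 head=8 tape=_xxxxxyx[_]
The non-blank tape span at halt is xxxxxyx.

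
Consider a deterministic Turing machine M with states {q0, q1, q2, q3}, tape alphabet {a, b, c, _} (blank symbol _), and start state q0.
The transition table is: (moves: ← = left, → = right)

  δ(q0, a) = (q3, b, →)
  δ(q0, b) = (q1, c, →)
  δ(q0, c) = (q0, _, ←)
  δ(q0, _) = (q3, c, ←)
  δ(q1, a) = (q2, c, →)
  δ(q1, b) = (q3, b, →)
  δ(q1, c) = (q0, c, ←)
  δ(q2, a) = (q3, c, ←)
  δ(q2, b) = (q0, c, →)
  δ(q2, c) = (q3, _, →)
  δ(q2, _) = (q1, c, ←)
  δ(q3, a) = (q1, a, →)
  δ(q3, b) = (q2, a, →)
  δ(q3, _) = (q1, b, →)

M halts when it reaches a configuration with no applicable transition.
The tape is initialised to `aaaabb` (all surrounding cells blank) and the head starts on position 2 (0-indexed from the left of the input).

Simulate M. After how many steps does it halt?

8

q0 | aa[a]abb___   read a → write b, move →, go to q3
q3 | aab[a]bb___   read a → write a, move →, go to q1
q1 | aaba[b]b___   read b → write b, move →, go to q3
q3 | aabab[b]___   read b → write a, move →, go to q2
q2 | aababa[_]__   read _ → write c, move ←, go to q1
q1 | aabab[a]c__   read a → write c, move →, go to q2
q2 | aababc[c]__   read c → write _, move →, go to q3
q3 | aababc_[_]_   read _ → write b, move →, go to q1
q1 | aababc_b[_]
M halts after 8 transitions.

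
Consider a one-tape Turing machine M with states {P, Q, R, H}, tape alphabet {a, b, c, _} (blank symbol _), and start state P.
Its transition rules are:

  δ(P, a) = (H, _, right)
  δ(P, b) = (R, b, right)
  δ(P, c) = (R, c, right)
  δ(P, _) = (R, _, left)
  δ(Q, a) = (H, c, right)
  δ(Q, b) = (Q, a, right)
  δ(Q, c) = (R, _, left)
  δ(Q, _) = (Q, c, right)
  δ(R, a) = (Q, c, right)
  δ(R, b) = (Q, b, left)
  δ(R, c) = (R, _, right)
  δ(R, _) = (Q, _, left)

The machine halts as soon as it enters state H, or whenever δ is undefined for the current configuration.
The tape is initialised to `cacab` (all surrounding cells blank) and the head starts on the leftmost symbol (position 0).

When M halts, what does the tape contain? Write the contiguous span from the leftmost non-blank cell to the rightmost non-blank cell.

P | [c]acab   read c → write c, move right, go to R
R | c[a]cab   read a → write c, move right, go to Q
Q | cc[c]ab   read c → write _, move left, go to R
R | c[c]_ab   read c → write _, move right, go to R
R | c_[_]ab   read _ → write _, move left, go to Q
Q | c[_]_ab   read _ → write c, move right, go to Q
Q | cc[_]ab   read _ → write c, move right, go to Q
Q | ccc[a]b   read a → write c, move right, go to H
H | cccc[b]
The non-blank tape span at halt is ccccb.

ccccb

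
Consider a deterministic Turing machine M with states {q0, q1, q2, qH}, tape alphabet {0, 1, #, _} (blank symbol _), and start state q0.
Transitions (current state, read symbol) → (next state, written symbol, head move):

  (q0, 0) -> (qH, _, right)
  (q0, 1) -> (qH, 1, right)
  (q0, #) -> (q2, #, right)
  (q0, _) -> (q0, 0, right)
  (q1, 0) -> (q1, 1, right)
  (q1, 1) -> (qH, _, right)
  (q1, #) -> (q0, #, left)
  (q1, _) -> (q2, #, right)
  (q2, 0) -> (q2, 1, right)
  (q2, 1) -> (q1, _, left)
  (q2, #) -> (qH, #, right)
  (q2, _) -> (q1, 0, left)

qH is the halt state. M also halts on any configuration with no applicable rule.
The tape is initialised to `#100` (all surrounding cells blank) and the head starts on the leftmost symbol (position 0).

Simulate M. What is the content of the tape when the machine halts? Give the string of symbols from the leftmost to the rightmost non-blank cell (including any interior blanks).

#000

state=q0 head=0 tape=_[#]100   (q0,#)→(q2,#,right)
state=q2 head=1 tape=_#[1]00   (q2,1)→(q1,_,left)
state=q1 head=0 tape=_[#]_00   (q1,#)→(q0,#,left)
state=q0 head=-1 tape=[_]#_00   (q0,_)→(q0,0,right)
state=q0 head=0 tape=0[#]_00   (q0,#)→(q2,#,right)
state=q2 head=1 tape=0#[_]00   (q2,_)→(q1,0,left)
state=q1 head=0 tape=0[#]000   (q1,#)→(q0,#,left)
state=q0 head=-1 tape=[0]#000   (q0,0)→(qH,_,right)
state=qH head=0 tape=_[#]000
The non-blank tape span at halt is #000.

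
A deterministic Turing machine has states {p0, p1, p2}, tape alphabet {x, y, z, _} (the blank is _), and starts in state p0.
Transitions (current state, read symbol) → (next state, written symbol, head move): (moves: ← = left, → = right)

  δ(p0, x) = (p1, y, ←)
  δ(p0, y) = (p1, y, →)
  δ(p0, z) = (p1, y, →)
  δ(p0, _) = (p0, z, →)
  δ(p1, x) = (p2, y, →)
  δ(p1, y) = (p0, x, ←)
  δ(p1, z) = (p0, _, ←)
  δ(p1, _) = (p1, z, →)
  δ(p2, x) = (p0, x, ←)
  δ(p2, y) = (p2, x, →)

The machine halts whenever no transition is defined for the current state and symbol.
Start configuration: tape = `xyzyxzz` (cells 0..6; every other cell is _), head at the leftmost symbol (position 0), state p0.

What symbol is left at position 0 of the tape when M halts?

p0 | _[x]yzyxzz   read x → write y, move ←, go to p1
p1 | [_]yyzyxzz   read _ → write z, move →, go to p1
p1 | z[y]yzyxzz   read y → write x, move ←, go to p0
p0 | [z]xyzyxzz   read z → write y, move →, go to p1
p1 | y[x]yzyxzz   read x → write y, move →, go to p2
p2 | yy[y]zyxzz   read y → write x, move →, go to p2
p2 | yyx[z]yxzz
Cell 0 holds y when M halts.

y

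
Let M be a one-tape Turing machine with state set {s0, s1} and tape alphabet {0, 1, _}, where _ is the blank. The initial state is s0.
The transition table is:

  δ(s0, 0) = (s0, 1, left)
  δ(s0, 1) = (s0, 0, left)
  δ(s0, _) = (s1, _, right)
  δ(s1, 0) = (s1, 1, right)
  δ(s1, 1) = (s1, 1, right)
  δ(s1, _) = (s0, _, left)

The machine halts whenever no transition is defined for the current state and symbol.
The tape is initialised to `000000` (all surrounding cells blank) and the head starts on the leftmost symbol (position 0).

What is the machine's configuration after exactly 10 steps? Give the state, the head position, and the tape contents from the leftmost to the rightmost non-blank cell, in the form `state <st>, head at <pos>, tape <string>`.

state=s0 head=0 tape=_[0]00000_   (s0,0)→(s0,1,left)
state=s0 head=-1 tape=[_]100000_   (s0,_)→(s1,_,right)
state=s1 head=0 tape=_[1]00000_   (s1,1)→(s1,1,right)
state=s1 head=1 tape=_1[0]0000_   (s1,0)→(s1,1,right)
state=s1 head=2 tape=_11[0]000_   (s1,0)→(s1,1,right)
state=s1 head=3 tape=_111[0]00_   (s1,0)→(s1,1,right)
state=s1 head=4 tape=_1111[0]0_   (s1,0)→(s1,1,right)
state=s1 head=5 tape=_11111[0]_   (s1,0)→(s1,1,right)
state=s1 head=6 tape=_111111[_]   (s1,_)→(s0,_,left)
state=s0 head=5 tape=_11111[1]_   (s0,1)→(s0,0,left)
state=s0 head=4 tape=_1111[1]0_
After 10 steps: state s0, head at 4, tape 111110.

state s0, head at 4, tape 111110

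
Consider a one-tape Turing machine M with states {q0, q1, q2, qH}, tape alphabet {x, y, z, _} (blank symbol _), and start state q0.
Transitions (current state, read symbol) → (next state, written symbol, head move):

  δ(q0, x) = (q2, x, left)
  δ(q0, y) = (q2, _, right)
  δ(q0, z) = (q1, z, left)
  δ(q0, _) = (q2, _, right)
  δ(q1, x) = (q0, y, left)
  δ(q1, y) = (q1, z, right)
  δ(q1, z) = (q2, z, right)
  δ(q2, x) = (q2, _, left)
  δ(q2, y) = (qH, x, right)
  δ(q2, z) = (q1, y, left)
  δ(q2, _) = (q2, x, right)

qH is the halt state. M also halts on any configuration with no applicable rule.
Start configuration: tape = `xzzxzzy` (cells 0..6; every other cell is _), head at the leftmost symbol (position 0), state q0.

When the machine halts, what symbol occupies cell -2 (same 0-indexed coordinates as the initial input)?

x

state=q0 head=0 tape=____[x]zzxzzy   (q0,x)→(q2,x,left)
state=q2 head=-1 tape=___[_]xzzxzzy   (q2,_)→(q2,x,right)
state=q2 head=0 tape=___x[x]zzxzzy   (q2,x)→(q2,_,left)
state=q2 head=-1 tape=___[x]_zzxzzy   (q2,x)→(q2,_,left)
state=q2 head=-2 tape=__[_]__zzxzzy   (q2,_)→(q2,x,right)
state=q2 head=-1 tape=__x[_]_zzxzzy   (q2,_)→(q2,x,right)
state=q2 head=0 tape=__xx[_]zzxzzy   (q2,_)→(q2,x,right)
state=q2 head=1 tape=__xxx[z]zxzzy   (q2,z)→(q1,y,left)
state=q1 head=0 tape=__xx[x]yzxzzy   (q1,x)→(q0,y,left)
state=q0 head=-1 tape=__x[x]yyzxzzy   (q0,x)→(q2,x,left)
state=q2 head=-2 tape=__[x]xyyzxzzy   (q2,x)→(q2,_,left)
state=q2 head=-3 tape=_[_]_xyyzxzzy   (q2,_)→(q2,x,right)
state=q2 head=-2 tape=_x[_]xyyzxzzy   (q2,_)→(q2,x,right)
state=q2 head=-1 tape=_xx[x]yyzxzzy   (q2,x)→(q2,_,left)
state=q2 head=-2 tape=_x[x]_yyzxzzy   (q2,x)→(q2,_,left)
state=q2 head=-3 tape=_[x]__yyzxzzy   (q2,x)→(q2,_,left)
state=q2 head=-4 tape=[_]___yyzxzzy   (q2,_)→(q2,x,right)
state=q2 head=-3 tape=x[_]__yyzxzzy   (q2,_)→(q2,x,right)
state=q2 head=-2 tape=xx[_]_yyzxzzy   (q2,_)→(q2,x,right)
state=q2 head=-1 tape=xxx[_]yyzxzzy   (q2,_)→(q2,x,right)
state=q2 head=0 tape=xxxx[y]yzxzzy   (q2,y)→(qH,x,right)
state=qH head=1 tape=xxxxx[y]zxzzy
Cell -2 holds x when M halts.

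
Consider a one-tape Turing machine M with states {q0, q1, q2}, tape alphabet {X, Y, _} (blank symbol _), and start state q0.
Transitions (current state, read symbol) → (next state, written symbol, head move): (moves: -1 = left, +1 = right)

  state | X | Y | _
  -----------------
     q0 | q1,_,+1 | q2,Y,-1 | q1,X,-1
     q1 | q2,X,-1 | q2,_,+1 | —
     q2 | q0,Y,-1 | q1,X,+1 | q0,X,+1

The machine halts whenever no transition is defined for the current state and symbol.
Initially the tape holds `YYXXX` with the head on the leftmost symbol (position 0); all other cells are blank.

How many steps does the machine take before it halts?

q0 | ___[Y]YXXX   read Y → write Y, move -1, go to q2
q2 | __[_]YYXXX   read _ → write X, move +1, go to q0
q0 | __X[Y]YXXX   read Y → write Y, move -1, go to q2
q2 | __[X]YYXXX   read X → write Y, move -1, go to q0
q0 | _[_]YYYXXX   read _ → write X, move -1, go to q1
q1 | [_]XYYYXXX
M halts after 5 transitions.

5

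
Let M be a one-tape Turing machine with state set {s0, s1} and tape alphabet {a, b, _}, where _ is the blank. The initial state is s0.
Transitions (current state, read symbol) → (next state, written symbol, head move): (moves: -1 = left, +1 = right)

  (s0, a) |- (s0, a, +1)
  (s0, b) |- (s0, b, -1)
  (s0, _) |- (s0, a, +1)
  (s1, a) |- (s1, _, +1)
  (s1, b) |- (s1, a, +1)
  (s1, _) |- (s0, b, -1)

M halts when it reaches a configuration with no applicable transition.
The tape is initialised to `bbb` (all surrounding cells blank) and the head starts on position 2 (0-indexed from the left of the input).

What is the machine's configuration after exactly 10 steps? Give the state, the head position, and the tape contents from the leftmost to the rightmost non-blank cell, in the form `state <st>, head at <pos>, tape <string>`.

state s0, head at 0, tape abbb

state=s0 head=2 tape=_bb[b]   (s0,b)→(s0,b,-1)
state=s0 head=1 tape=_b[b]b   (s0,b)→(s0,b,-1)
state=s0 head=0 tape=_[b]bb   (s0,b)→(s0,b,-1)
state=s0 head=-1 tape=[_]bbb   (s0,_)→(s0,a,+1)
state=s0 head=0 tape=a[b]bb   (s0,b)→(s0,b,-1)
state=s0 head=-1 tape=[a]bbb   (s0,a)→(s0,a,+1)
state=s0 head=0 tape=a[b]bb   (s0,b)→(s0,b,-1)
state=s0 head=-1 tape=[a]bbb   (s0,a)→(s0,a,+1)
state=s0 head=0 tape=a[b]bb   (s0,b)→(s0,b,-1)
state=s0 head=-1 tape=[a]bbb   (s0,a)→(s0,a,+1)
state=s0 head=0 tape=a[b]bb
After 10 steps: state s0, head at 0, tape abbb.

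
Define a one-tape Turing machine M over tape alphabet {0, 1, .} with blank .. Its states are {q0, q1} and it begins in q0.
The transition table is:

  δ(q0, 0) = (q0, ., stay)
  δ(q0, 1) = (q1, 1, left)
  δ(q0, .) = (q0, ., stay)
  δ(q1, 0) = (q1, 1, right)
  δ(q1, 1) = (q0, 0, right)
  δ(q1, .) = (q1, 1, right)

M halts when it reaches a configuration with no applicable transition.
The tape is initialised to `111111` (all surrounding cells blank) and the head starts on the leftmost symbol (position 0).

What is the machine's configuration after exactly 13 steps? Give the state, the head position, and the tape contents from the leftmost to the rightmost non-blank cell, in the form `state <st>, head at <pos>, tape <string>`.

q0 | .[1]11111   read 1 → write 1, move left, go to q1
q1 | [.]111111   read . → write 1, move right, go to q1
q1 | 1[1]11111   read 1 → write 0, move right, go to q0
q0 | 10[1]1111   read 1 → write 1, move left, go to q1
q1 | 1[0]11111   read 0 → write 1, move right, go to q1
q1 | 11[1]1111   read 1 → write 0, move right, go to q0
q0 | 110[1]111   read 1 → write 1, move left, go to q1
q1 | 11[0]1111   read 0 → write 1, move right, go to q1
q1 | 111[1]111   read 1 → write 0, move right, go to q0
q0 | 1110[1]11   read 1 → write 1, move left, go to q1
q1 | 111[0]111   read 0 → write 1, move right, go to q1
q1 | 1111[1]11   read 1 → write 0, move right, go to q0
q0 | 11110[1]1   read 1 → write 1, move left, go to q1
q1 | 1111[0]11
After 13 steps: state q1, head at 3, tape 1111011.

state q1, head at 3, tape 1111011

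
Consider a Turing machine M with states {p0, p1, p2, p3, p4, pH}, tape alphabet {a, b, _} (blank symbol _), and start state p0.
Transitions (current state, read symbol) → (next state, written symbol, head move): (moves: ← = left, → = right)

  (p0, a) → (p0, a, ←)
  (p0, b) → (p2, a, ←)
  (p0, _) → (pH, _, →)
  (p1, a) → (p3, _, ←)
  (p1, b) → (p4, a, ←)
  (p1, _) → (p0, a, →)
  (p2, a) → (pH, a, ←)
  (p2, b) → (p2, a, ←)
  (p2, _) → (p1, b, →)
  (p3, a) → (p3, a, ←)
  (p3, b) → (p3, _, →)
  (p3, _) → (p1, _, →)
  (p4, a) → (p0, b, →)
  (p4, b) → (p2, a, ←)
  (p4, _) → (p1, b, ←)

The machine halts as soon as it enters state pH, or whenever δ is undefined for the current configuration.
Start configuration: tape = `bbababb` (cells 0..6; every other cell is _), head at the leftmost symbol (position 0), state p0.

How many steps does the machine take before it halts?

10

p0 | __[b]bababb   read b → write a, move ←, go to p2
p2 | _[_]abababb   read _ → write b, move →, go to p1
p1 | _b[a]bababb   read a → write _, move ←, go to p3
p3 | _[b]_bababb   read b → write _, move →, go to p3
p3 | __[_]bababb   read _ → write _, move →, go to p1
p1 | ___[b]ababb   read b → write a, move ←, go to p4
p4 | __[_]aababb   read _ → write b, move ←, go to p1
p1 | _[_]baababb   read _ → write a, move →, go to p0
p0 | _a[b]aababb   read b → write a, move ←, go to p2
p2 | _[a]aaababb   read a → write a, move ←, go to pH
pH | [_]aaaababb
M halts after 10 transitions.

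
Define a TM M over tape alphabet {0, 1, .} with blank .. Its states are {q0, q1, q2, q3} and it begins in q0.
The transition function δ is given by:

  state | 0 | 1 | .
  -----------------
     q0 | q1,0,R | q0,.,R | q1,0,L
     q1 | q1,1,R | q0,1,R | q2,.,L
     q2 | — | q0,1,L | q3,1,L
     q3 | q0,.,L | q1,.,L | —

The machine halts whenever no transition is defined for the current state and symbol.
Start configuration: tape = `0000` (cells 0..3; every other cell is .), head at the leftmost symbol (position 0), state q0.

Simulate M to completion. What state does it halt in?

q0 | ....[0]000.   read 0 → write 0, move R, go to q1
q1 | ....0[0]00.   read 0 → write 1, move R, go to q1
q1 | ....01[0]0.   read 0 → write 1, move R, go to q1
q1 | ....011[0].   read 0 → write 1, move R, go to q1
q1 | ....0111[.]   read . → write ., move L, go to q2
q2 | ....011[1].   read 1 → write 1, move L, go to q0
q0 | ....01[1]1.   read 1 → write ., move R, go to q0
q0 | ....01.[1].   read 1 → write ., move R, go to q0
q0 | ....01..[.]   read . → write 0, move L, go to q1
q1 | ....01.[.]0   read . → write ., move L, go to q2
q2 | ....01[.].0   read . → write 1, move L, go to q3
q3 | ....0[1]1.0   read 1 → write ., move L, go to q1
q1 | ....[0].1.0   read 0 → write 1, move R, go to q1
q1 | ....1[.]1.0   read . → write ., move L, go to q2
q2 | ....[1].1.0   read 1 → write 1, move L, go to q0
q0 | ...[.]1.1.0   read . → write 0, move L, go to q1
q1 | ..[.]01.1.0   read . → write ., move L, go to q2
q2 | .[.].01.1.0   read . → write 1, move L, go to q3
q3 | [.]1.01.1.0
No transition is defined for (q3, .); M halts in state q3.

q3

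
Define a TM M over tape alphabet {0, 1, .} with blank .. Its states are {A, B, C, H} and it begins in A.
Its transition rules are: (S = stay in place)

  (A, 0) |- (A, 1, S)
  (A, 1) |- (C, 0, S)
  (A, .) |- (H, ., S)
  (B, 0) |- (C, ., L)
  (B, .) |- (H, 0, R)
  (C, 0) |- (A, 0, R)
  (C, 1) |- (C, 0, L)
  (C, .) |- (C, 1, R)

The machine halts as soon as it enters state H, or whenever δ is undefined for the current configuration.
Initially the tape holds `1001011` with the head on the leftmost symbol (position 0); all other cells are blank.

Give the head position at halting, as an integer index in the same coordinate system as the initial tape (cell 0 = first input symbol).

7

A | [1]001011.   read 1 → write 0, move S, go to C
C | [0]001011.   read 0 → write 0, move R, go to A
A | 0[0]01011.   read 0 → write 1, move S, go to A
A | 0[1]01011.   read 1 → write 0, move S, go to C
C | 0[0]01011.   read 0 → write 0, move R, go to A
A | 00[0]1011.   read 0 → write 1, move S, go to A
A | 00[1]1011.   read 1 → write 0, move S, go to C
C | 00[0]1011.   read 0 → write 0, move R, go to A
A | 000[1]011.   read 1 → write 0, move S, go to C
C | 000[0]011.   read 0 → write 0, move R, go to A
A | 0000[0]11.   read 0 → write 1, move S, go to A
A | 0000[1]11.   read 1 → write 0, move S, go to C
C | 0000[0]11.   read 0 → write 0, move R, go to A
A | 00000[1]1.   read 1 → write 0, move S, go to C
C | 00000[0]1.   read 0 → write 0, move R, go to A
A | 000000[1].   read 1 → write 0, move S, go to C
C | 000000[0].   read 0 → write 0, move R, go to A
A | 0000000[.]   read . → write ., move S, go to H
H | 0000000[.]
At halt the head is at cell 7.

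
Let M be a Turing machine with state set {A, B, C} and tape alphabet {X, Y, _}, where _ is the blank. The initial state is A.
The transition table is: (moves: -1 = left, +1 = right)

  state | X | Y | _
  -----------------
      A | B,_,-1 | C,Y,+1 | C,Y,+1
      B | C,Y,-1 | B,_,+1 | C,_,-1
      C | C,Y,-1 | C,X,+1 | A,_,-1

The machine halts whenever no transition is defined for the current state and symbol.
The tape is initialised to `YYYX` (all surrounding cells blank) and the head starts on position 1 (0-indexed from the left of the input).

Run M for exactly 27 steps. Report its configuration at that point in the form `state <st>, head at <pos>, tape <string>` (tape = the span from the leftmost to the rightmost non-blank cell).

state A, head at -2, tape Y_YY

A | __Y[Y]YX_   read Y → write Y, move +1, go to C
C | __YY[Y]X_   read Y → write X, move +1, go to C
C | __YYX[X]_   read X → write Y, move -1, go to C
C | __YY[X]Y_   read X → write Y, move -1, go to C
C | __Y[Y]YY_   read Y → write X, move +1, go to C
C | __YX[Y]Y_   read Y → write X, move +1, go to C
C | __YXX[Y]_   read Y → write X, move +1, go to C
C | __YXXX[_]   read _ → write _, move -1, go to A
A | __YXX[X]_   read X → write _, move -1, go to B
B | __YX[X]__   read X → write Y, move -1, go to C
C | __Y[X]Y__   read X → write Y, move -1, go to C
C | __[Y]YY__   read Y → write X, move +1, go to C
C | __X[Y]Y__   read Y → write X, move +1, go to C
C | __XX[Y]__   read Y → write X, move +1, go to C
C | __XXX[_]_   read _ → write _, move -1, go to A
A | __XX[X]__   read X → write _, move -1, go to B
B | __X[X]___   read X → write Y, move -1, go to C
C | __[X]Y___   read X → write Y, move -1, go to C
C | _[_]YY___   read _ → write _, move -1, go to A
A | [_]_YY___   read _ → write Y, move +1, go to C
C | Y[_]YY___   read _ → write _, move -1, go to A
A | [Y]_YY___   read Y → write Y, move +1, go to C
C | Y[_]YY___   read _ → write _, move -1, go to A
A | [Y]_YY___   read Y → write Y, move +1, go to C
C | Y[_]YY___   read _ → write _, move -1, go to A
A | [Y]_YY___   read Y → write Y, move +1, go to C
C | Y[_]YY___   read _ → write _, move -1, go to A
A | [Y]_YY___
After 27 steps: state A, head at -2, tape Y_YY.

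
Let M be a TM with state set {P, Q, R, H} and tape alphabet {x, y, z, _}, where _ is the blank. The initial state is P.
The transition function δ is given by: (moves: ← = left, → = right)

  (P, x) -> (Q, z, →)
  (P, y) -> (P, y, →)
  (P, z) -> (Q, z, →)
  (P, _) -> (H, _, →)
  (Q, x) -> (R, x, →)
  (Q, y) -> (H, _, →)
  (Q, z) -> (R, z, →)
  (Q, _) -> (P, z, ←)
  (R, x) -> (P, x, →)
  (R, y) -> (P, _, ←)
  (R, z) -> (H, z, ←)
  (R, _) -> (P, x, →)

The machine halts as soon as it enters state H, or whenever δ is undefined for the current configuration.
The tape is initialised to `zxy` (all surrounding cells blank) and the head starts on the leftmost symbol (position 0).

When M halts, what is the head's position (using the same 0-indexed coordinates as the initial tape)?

5

state=P head=0 tape=[z]xy___   (P,z)→(Q,z,→)
state=Q head=1 tape=z[x]y___   (Q,x)→(R,x,→)
state=R head=2 tape=zx[y]___   (R,y)→(P,_,←)
state=P head=1 tape=z[x]____   (P,x)→(Q,z,→)
state=Q head=2 tape=zz[_]___   (Q,_)→(P,z,←)
state=P head=1 tape=z[z]z___   (P,z)→(Q,z,→)
state=Q head=2 tape=zz[z]___   (Q,z)→(R,z,→)
state=R head=3 tape=zzz[_]__   (R,_)→(P,x,→)
state=P head=4 tape=zzzx[_]_   (P,_)→(H,_,→)
state=H head=5 tape=zzzx_[_]
At halt the head is at cell 5.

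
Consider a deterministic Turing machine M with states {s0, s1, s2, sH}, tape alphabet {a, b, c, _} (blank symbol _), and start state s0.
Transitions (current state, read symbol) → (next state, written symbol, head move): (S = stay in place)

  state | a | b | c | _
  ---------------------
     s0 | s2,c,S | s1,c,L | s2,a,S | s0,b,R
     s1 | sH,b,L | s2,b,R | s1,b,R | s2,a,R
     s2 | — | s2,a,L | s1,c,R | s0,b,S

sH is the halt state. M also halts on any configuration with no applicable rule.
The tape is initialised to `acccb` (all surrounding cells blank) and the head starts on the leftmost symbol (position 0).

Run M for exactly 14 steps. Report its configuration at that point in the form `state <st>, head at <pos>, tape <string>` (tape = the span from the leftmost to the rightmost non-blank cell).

state=s0 head=0 tape=[a]cccb___   (s0,a)→(s2,c,S)
state=s2 head=0 tape=[c]cccb___   (s2,c)→(s1,c,R)
state=s1 head=1 tape=c[c]ccb___   (s1,c)→(s1,b,R)
state=s1 head=2 tape=cb[c]cb___   (s1,c)→(s1,b,R)
state=s1 head=3 tape=cbb[c]b___   (s1,c)→(s1,b,R)
state=s1 head=4 tape=cbbb[b]___   (s1,b)→(s2,b,R)
state=s2 head=5 tape=cbbbb[_]__   (s2,_)→(s0,b,S)
state=s0 head=5 tape=cbbbb[b]__   (s0,b)→(s1,c,L)
state=s1 head=4 tape=cbbb[b]c__   (s1,b)→(s2,b,R)
state=s2 head=5 tape=cbbbb[c]__   (s2,c)→(s1,c,R)
state=s1 head=6 tape=cbbbbc[_]_   (s1,_)→(s2,a,R)
state=s2 head=7 tape=cbbbbca[_]   (s2,_)→(s0,b,S)
state=s0 head=7 tape=cbbbbca[b]   (s0,b)→(s1,c,L)
state=s1 head=6 tape=cbbbbc[a]c   (s1,a)→(sH,b,L)
state=sH head=5 tape=cbbbb[c]bc
After 14 steps: state sH, head at 5, tape cbbbbcbc.

state sH, head at 5, tape cbbbbcbc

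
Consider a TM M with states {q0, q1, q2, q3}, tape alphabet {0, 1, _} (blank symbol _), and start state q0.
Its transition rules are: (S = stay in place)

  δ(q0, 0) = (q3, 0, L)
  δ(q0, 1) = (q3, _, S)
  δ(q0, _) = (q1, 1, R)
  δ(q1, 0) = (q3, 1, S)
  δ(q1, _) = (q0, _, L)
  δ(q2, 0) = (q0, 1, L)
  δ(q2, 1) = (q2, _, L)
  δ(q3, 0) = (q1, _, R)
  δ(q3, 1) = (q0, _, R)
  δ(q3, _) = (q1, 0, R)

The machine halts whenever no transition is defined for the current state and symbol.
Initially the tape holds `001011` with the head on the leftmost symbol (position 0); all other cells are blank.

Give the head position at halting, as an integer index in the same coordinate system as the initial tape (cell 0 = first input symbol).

q0 | _[0]01011   read 0 → write 0, move L, go to q3
q3 | [_]001011   read _ → write 0, move R, go to q1
q1 | 0[0]01011   read 0 → write 1, move S, go to q3
q3 | 0[1]01011   read 1 → write _, move R, go to q0
q0 | 0_[0]1011   read 0 → write 0, move L, go to q3
q3 | 0[_]01011   read _ → write 0, move R, go to q1
q1 | 00[0]1011   read 0 → write 1, move S, go to q3
q3 | 00[1]1011   read 1 → write _, move R, go to q0
q0 | 00_[1]011   read 1 → write _, move S, go to q3
q3 | 00_[_]011   read _ → write 0, move R, go to q1
q1 | 00_0[0]11   read 0 → write 1, move S, go to q3
q3 | 00_0[1]11   read 1 → write _, move R, go to q0
q0 | 00_0_[1]1   read 1 → write _, move S, go to q3
q3 | 00_0_[_]1   read _ → write 0, move R, go to q1
q1 | 00_0_0[1]
At halt the head is at cell 5.

5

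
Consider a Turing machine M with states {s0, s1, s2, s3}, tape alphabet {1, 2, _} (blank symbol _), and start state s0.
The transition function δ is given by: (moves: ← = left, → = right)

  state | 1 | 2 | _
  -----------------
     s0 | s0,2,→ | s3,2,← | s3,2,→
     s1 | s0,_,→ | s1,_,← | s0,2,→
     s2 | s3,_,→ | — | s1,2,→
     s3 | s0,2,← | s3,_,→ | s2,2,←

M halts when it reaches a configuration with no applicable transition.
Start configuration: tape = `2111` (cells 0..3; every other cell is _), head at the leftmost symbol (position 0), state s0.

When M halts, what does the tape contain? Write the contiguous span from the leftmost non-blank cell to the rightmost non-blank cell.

state=s0 head=0 tape=___[2]111   (s0,2)→(s3,2,←)
state=s3 head=-1 tape=__[_]2111   (s3,_)→(s2,2,←)
state=s2 head=-2 tape=_[_]22111   (s2,_)→(s1,2,→)
state=s1 head=-1 tape=_2[2]2111   (s1,2)→(s1,_,←)
state=s1 head=-2 tape=_[2]_2111   (s1,2)→(s1,_,←)
state=s1 head=-3 tape=[_]__2111   (s1,_)→(s0,2,→)
state=s0 head=-2 tape=2[_]_2111   (s0,_)→(s3,2,→)
state=s3 head=-1 tape=22[_]2111   (s3,_)→(s2,2,←)
state=s2 head=-2 tape=2[2]22111
The non-blank tape span at halt is 2222111.

2222111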